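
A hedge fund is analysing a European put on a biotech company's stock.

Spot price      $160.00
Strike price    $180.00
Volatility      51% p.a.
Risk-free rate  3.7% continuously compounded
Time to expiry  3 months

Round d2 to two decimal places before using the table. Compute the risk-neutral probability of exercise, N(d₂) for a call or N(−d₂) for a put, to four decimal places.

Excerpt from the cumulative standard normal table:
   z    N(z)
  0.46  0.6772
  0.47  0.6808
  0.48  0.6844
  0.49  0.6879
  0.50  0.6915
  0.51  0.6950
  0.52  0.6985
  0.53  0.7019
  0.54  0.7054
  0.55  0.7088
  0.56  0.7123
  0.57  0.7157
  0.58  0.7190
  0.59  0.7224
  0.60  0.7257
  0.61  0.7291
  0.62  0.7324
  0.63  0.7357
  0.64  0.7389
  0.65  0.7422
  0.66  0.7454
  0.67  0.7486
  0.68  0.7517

0.7088

σ√T = 0.51 × 0.5000 = 0.2550
d₁ = [ln(160/180) + (0.037 + 0.51²/2)·0.25] / 0.2550 = [-0.1178 + 0.0418] / 0.2550 = -0.2981 ≈ -0.30
d₂ = d₁ − σ√T = -0.2981 − 0.2550 = -0.5531 ≈ -0.55
Risk-neutral Pr[S_T < K] = N(−d₂) = N(0.55) = 0.7088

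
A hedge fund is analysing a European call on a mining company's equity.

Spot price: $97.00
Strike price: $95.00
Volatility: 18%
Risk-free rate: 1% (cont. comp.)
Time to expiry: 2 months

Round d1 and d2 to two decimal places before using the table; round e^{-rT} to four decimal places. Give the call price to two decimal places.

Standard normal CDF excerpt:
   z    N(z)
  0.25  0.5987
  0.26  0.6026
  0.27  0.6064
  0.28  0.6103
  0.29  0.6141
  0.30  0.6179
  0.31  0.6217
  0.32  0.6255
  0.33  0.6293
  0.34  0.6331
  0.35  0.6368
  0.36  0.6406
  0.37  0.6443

$3.90

σ√T = 0.18 × 0.4082 = 0.0735
d₁ = [ln(97/95) + (0.01 + 0.18²/2)·0.1667] / 0.0735 = [0.0208 + 0.0044] / 0.0735 = 0.3429 ⇒ 0.34
d₂ = d₁ − σ√T = 0.3429 − 0.0735 = 0.2695 ⇒ 0.27
e^(−rT) = e^(−0.01·0.1667) = 0.9983
N(d₁) = N(0.34) = 0.6331;  N(d₂) = N(0.27) = 0.6064
C = 97·0.6331 − 95·0.9983·0.6064 = 61.4107 − 57.5101 = 3.9006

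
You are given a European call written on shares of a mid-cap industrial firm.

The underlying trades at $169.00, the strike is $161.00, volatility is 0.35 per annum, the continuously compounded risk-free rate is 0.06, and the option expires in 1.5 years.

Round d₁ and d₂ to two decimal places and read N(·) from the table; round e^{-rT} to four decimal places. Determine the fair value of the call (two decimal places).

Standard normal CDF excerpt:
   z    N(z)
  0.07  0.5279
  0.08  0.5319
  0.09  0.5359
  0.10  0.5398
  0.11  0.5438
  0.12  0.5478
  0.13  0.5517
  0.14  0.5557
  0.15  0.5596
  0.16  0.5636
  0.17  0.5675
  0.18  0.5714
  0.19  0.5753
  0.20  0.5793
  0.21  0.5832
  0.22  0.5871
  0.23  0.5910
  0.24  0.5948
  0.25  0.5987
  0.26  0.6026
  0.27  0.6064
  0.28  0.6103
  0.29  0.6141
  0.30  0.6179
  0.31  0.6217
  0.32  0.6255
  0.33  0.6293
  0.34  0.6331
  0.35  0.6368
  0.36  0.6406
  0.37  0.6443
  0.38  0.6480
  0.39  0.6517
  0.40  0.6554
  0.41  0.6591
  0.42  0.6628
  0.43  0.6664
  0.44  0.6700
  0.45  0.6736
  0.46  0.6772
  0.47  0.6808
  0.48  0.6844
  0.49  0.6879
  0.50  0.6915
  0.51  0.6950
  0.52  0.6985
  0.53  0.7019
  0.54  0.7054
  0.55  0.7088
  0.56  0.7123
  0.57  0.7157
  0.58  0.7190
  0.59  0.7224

T = 1.5;  σ√T = 0.4287
d₁ = [ln(169/161) + (0.06 + 0.35²/2)·1.5] / 0.4287 = [0.0485 + 0.1819] / 0.4287 = 0.5374 which rounds to 0.54
d₂ = d₁ − σ√T = 0.5374 − 0.4287 = 0.1088 which rounds to 0.11
e^(−rT) = e^(−0.06·1.5) = 0.9139
C = 169·N(0.54) − 161·0.9139·N(0.11) = 169·0.7054 − 161·0.9139·0.5438 = 119.2126 − 80.0136 = 39.1990

$39.20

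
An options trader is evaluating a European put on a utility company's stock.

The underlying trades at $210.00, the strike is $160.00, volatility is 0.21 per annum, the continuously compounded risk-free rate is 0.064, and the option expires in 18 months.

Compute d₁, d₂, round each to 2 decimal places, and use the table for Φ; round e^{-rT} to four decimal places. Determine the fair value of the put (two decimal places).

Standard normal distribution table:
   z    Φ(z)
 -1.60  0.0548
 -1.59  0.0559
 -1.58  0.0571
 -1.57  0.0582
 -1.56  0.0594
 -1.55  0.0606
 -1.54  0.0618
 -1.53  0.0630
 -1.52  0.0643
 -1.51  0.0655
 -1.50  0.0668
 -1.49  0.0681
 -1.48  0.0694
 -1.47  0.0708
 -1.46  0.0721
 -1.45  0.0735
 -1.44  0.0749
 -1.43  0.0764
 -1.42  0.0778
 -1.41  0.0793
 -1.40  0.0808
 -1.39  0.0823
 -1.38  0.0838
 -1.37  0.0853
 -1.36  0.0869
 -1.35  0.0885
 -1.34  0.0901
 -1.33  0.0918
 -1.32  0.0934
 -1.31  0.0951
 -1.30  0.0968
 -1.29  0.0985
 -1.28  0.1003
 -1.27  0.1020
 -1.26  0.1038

σ√T = 0.21 × 1.2247 = 0.2572
d₁ = [ln(210/160) + (0.064 + 0.21²/2)·1.5] / 0.2572 = [0.2719 + 0.1291] / 0.2572 = 1.5592 which rounds to 1.56
d₂ = d₁ − σ√T = 1.5592 − 0.2572 = 1.3020 which rounds to 1.30
exp(−rT) = exp(−0.064·1.5) = 0.9085
P = 160·0.9085·N(-1.30) − 210·N(-1.56) = 160·0.9085·0.0968 − 210·0.0594 = 14.0708 − 12.4740 = 1.5968

$1.60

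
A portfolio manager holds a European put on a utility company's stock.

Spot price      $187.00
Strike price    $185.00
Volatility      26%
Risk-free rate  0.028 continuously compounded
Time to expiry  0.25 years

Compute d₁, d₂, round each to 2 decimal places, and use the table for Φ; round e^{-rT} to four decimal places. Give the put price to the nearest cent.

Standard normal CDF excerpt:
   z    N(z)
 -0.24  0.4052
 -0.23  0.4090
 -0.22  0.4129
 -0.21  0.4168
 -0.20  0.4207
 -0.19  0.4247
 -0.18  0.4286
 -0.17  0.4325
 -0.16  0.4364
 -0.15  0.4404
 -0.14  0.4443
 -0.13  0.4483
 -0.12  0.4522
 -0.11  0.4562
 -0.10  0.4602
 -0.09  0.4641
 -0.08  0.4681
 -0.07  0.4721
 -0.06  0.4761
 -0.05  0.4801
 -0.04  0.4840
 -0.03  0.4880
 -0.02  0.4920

σ√T = 0.26·√0.25 = 0.1300
ln(S/K) + (r + σ²/2)T = ln(187/185) + (0.028 + 0.26²/2)·0.25 = 0.0108 + 0.0155 = 0.0262
d₁ = 0.0262 / 0.1300 = 0.2016 ⇒ 0.20
d₂ = d₁ − σ√T = 0.2016 − 0.1300 = 0.0716 ⇒ 0.07
exp(−rT) = exp(−0.028·0.25) = 0.9930
N(−d₂) = N(-0.07) = 0.4721;  N(−d₁) = N(-0.20) = 0.4207
P = 185·0.9930·0.4721 − 187·0.4207 = 86.7271 − 78.6709 = 8.0562

$8.06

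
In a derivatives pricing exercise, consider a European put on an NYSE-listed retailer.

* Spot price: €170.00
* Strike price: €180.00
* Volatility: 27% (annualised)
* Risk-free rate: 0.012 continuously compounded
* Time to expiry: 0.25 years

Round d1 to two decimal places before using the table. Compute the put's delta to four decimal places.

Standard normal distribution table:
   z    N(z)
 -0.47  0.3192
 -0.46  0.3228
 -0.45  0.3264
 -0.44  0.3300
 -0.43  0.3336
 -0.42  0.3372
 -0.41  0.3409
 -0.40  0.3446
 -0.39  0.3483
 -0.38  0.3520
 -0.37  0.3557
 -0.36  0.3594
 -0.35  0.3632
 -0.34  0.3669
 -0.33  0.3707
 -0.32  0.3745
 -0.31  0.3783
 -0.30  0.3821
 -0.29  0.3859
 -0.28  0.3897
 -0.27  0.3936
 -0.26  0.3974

-0.6293

T = 0.25;  σ√T = 0.1350
ln(S/K) + (r + σ²/2)T = ln(170/180) + (0.012 + 0.27²/2)·0.25 = -0.0572 + 0.0121 = -0.0450
d₁ = -0.0450 / 0.1350 = -0.3337 ≈ -0.33
N(d₁) = N(-0.33) = 0.3707
Δ_put = N(d₁) − 1 = 0.3707 − 1 = -0.6293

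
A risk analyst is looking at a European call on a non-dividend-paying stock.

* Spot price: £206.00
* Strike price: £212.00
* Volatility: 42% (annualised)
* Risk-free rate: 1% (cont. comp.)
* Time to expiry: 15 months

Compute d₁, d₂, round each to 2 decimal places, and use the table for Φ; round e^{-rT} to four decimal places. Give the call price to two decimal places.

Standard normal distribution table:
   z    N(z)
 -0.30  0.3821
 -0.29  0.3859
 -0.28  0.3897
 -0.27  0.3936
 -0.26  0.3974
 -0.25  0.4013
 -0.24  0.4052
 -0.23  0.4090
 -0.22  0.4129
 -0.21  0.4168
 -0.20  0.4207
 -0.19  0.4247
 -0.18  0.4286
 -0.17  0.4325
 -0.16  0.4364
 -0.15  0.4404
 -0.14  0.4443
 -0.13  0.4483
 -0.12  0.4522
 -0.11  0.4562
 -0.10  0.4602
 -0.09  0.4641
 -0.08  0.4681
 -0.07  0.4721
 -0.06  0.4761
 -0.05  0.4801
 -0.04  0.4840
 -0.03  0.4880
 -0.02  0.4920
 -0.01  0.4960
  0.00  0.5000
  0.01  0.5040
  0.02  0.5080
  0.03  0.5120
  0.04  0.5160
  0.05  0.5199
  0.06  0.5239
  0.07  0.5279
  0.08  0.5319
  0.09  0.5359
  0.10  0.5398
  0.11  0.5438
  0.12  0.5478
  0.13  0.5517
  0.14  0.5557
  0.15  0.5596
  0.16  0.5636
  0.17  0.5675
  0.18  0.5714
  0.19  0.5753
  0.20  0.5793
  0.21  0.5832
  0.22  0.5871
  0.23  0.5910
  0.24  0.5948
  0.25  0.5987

T = 1.25;  σ√T = 0.4696
ln(S/K) + (r + σ²/2)T = ln(206/212) + (0.01 + 0.42²/2)·1.25 = -0.0287 + 0.1227 = 0.0940
d₁ = 0.0940 / 0.4696 = 0.2003 ≈ 0.20
d₂ = d₁ − σ√T = 0.2003 − 0.4696 = -0.2693 ≈ -0.27
exp(−rT) = exp(−0.01·1.25) = 0.9876
N(d₁) = N(0.20) = 0.5793;  N(d₂) = N(-0.27) = 0.3936
C = 206·0.5793 − 212·0.9876·0.3936 = 119.3358 − 82.4085 = 36.9273

£36.93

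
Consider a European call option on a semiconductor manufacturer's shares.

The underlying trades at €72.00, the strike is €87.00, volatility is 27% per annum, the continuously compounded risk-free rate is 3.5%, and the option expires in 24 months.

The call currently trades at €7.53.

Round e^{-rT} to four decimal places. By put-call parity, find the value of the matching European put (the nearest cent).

€16.65

e^(−rT) = e^(−0.035·2) = 0.9324
Put-call parity: C − P = S − K·e^(−rT) = 72 − 87·0.9324 = 72 − 81.1188 = -9.1188
P = C − (C − P) = 7.53 − (-9.1188) = 16.6488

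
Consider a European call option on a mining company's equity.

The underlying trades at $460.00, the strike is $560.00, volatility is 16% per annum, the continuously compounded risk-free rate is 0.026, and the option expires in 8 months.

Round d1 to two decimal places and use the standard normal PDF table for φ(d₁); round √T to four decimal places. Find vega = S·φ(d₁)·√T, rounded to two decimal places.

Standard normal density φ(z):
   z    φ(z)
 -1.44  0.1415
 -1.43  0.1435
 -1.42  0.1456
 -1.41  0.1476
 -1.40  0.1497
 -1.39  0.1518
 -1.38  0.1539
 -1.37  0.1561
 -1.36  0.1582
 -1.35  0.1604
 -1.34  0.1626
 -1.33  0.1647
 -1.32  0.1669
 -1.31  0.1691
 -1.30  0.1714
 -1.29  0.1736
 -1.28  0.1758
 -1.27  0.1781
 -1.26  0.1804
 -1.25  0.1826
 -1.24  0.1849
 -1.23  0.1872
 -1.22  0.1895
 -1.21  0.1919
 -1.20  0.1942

T = 0.6667;  σ√T = 0.1306
d₁ = [ln(460/560) + (0.026 + ½·0.16²)·0.6667] / (σ√T) = (-0.1967 + 0.0259) / 0.1306 = -1.3077 → -1.31
√T = √0.6667 = 0.8165
φ(d₁) = φ(-1.31) = 0.1691
vega = S·φ(d₁)·√T = 460·0.1691·0.8165 = 63.5123

63.51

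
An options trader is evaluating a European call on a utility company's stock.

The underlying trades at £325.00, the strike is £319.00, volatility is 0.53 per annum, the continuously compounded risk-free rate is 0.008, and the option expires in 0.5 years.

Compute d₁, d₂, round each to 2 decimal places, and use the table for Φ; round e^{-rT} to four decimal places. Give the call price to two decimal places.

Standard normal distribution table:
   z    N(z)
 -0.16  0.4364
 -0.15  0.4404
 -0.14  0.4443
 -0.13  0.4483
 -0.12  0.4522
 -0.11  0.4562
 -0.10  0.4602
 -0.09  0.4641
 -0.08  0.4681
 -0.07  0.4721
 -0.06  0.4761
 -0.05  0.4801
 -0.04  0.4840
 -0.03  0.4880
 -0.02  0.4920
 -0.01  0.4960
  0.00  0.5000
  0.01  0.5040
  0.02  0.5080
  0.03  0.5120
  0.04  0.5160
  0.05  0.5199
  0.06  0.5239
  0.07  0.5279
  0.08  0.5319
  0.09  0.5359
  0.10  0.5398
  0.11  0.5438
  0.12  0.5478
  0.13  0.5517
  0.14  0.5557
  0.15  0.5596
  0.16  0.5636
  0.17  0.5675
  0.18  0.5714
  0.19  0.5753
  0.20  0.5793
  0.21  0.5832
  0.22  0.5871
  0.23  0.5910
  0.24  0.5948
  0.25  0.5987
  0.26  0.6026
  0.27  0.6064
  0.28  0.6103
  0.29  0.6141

£52.14

T = 0.5;  σ√T = 0.3748
d₁ = [ln(325/319) + (0.008 + ½·0.53²)·0.5] / (σ√T) = (0.0186 + 0.0742) / 0.3748 = 0.2478 ≈ 0.25
d₂ = 0.2478 − 0.3748 = -0.1270 ≈ -0.13
exp(−rT) = exp(−0.008·0.5) = 0.9960
N(d₁) = N(0.25) = 0.5987;  N(d₂) = N(-0.13) = 0.4483
C = 325·0.5987 − 319·0.9960·0.4483 = 194.5775 − 142.4357 = 52.1418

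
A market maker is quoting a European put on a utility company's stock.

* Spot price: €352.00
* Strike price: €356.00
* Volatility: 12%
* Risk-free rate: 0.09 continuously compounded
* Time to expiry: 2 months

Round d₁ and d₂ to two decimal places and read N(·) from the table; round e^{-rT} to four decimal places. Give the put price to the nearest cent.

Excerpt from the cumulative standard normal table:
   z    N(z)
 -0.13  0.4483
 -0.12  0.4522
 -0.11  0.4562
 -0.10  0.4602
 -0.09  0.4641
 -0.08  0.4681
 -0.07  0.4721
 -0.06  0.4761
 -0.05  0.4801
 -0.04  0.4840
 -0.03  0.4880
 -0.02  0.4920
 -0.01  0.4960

€6.38

T = 0.1667;  σ√T = 0.0490
d₁ = [ln(352/356) + (0.09 + 0.12²/2)·0.1667] / 0.0490 = [-0.0113 + 0.0162] / 0.0490 = 0.1000 ⇒ 0.10
d₂ = d₁ − σ√T = 0.1000 − 0.0490 = 0.0510 ⇒ 0.05
exp(−rT) = exp(−0.09·0.1667) = 0.9851
P = 356·0.9851·N(-0.05) − 352·N(-0.10) = 356·0.9851·0.4801 − 352·0.4602 = 168.3690 − 161.9904 = 6.3786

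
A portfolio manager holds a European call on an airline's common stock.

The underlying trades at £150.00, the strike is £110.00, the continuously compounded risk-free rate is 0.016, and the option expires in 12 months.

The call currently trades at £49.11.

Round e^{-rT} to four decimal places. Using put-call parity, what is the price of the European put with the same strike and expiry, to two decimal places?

e^(−rT) = e^(−0.016·1) = 0.9841
Put-call parity: C − P = S − K·e^(−rT) = 150 − 110·0.9841 = 150 − 108.2510 = 41.7490
P = C − (C − P) = 49.11 − (41.7490) = 7.3610

£7.36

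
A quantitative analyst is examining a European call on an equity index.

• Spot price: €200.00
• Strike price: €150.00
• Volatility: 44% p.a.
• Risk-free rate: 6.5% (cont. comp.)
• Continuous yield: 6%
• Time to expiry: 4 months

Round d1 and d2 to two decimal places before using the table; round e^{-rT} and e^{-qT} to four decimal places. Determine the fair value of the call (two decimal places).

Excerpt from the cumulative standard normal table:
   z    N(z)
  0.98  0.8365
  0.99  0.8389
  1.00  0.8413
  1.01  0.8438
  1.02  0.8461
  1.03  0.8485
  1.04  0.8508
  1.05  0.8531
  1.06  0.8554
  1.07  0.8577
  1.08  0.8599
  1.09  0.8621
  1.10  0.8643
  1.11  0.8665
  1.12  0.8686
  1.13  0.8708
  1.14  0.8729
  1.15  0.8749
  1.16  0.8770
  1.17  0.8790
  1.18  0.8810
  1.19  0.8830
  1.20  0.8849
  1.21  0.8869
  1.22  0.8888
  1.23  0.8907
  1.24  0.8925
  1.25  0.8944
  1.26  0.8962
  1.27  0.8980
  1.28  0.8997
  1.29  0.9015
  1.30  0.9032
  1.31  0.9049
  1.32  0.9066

€52.18

T = 0.3333;  σ√T = 0.2540
d₁ = [ln(200/150) + (0.065 − 0.06 + 0.44²/2)·0.3333] / 0.2540 = [0.2877 + 0.0339] / 0.2540 = 1.2660 ≈ 1.27
d₂ = d₁ − σ√T = 1.2660 − 0.2540 = 1.0120 ≈ 1.01
exp(−qT) = exp(−0.06·0.3333) = 0.9802;  exp(−rT) = exp(−0.065·0.3333) = 0.9786
C = 200·0.9802·N(1.27) − 150·0.9786·N(1.01) = 200·0.9802·0.8980 − 150·0.9786·0.8438 = 176.0439 − 123.8614 = 52.1825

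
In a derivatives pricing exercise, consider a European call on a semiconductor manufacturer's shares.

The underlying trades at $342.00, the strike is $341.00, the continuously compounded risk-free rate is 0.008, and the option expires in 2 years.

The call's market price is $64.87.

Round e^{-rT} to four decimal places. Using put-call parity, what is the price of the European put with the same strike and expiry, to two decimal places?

$58.45

exp(−rT) = exp(−0.008·2) = 0.9841
Put-call parity: C − P = S − K·e^(−rT) = 342 − 341·0.9841 = 342 − 335.5781 = 6.4219
P = C − (C − P) = 64.87 − (6.4219) = 58.4481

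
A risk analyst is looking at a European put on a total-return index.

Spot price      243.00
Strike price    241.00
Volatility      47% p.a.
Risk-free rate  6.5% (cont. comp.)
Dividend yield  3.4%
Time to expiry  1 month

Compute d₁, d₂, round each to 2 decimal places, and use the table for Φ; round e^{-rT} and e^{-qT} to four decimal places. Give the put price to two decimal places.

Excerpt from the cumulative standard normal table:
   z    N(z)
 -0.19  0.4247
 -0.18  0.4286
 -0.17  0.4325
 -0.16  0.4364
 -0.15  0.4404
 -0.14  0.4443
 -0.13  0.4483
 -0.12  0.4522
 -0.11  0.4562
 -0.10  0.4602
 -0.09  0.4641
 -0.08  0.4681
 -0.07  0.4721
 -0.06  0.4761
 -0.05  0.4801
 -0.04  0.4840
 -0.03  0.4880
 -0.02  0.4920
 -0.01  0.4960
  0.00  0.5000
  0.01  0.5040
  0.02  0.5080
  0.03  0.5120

12.17

T = 0.08333;  σ√T = 0.1357
d₁ = [ln(243/241) + (0.065 − 0.034 + ½·0.47²)·0.08333] / (σ√T) = (0.0083 + 0.0118) / 0.1357 = 0.1478 ⇒ 0.15
d₂ = 0.1478 − 0.1357 = 0.0121 ⇒ 0.01
exp(−qT) = exp(−0.034·0.08333) = 0.9972;  exp(−rT) = exp(−0.065·0.08333) = 0.9946
P = 241·0.9946·N(-0.01) − 243·0.9972·N(-0.15) = 241·0.9946·0.4960 − 243·0.9972·0.4404 = 118.8905 − 106.7176 = 12.1730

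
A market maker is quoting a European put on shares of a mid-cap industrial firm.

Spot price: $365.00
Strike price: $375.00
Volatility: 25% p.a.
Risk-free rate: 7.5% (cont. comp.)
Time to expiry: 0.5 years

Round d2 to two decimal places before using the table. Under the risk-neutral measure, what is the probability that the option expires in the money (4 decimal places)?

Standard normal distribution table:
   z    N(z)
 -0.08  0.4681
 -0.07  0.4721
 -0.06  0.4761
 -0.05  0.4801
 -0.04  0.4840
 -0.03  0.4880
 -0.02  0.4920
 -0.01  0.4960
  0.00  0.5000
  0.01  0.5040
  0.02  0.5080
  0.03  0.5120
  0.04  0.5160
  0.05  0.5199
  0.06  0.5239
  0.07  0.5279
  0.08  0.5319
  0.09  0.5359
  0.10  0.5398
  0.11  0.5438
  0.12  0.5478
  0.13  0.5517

0.5120

σ√T = 0.25·√0.5 = 0.1768
d₁ = [ln(365/375) + (0.075 + 0.25²/2)·0.5] / 0.1768 = [-0.0270 + 0.0531] / 0.1768 = 0.1476 ≈ 0.15
d₂ = d₁ − σ√T = 0.1476 − 0.1768 = -0.0292 ≈ -0.03
Risk-neutral Pr[S_T < K] = N(−d₂) = N(0.03) = 0.5120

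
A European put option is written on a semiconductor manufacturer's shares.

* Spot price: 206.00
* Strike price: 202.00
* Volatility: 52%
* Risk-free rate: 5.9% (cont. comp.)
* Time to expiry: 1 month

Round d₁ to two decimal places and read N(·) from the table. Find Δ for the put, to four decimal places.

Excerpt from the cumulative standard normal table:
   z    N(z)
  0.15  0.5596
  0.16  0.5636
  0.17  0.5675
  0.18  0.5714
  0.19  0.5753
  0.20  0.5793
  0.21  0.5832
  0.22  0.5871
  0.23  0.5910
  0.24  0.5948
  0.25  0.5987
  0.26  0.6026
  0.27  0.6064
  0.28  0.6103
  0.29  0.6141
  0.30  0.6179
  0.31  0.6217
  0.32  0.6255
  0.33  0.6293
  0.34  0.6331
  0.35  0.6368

-0.4052

σ√T = 0.52·√0.08333 = 0.1501
ln(S/K) + (r + σ²/2)T = ln(206/202) + (0.059 + 0.52²/2)·0.08333 = 0.0196 + 0.0162 = 0.0358
d₁ = 0.0358 / 0.1501 = 0.2384 ≈ 0.24
N(d₁) = N(0.24) = 0.5948
Δ_put = N(d₁) − 1 = 0.5948 − 1 = -0.4052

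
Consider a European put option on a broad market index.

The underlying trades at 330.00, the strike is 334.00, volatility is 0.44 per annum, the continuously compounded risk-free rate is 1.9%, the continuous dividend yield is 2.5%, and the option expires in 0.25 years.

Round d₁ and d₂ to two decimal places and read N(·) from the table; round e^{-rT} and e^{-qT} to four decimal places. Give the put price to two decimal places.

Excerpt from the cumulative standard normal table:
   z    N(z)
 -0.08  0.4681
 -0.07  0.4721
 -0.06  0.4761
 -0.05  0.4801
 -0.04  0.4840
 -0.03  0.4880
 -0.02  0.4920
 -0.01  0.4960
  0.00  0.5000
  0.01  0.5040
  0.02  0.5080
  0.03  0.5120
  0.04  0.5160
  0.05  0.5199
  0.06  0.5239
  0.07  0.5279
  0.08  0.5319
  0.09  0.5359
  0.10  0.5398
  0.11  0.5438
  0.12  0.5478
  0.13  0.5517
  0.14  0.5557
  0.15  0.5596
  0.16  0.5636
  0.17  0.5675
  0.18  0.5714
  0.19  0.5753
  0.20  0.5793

31.20

T = 0.25;  σ√T = 0.2200
ln(S/K) + (r − q + σ²/2)T = ln(330/334) + (0.019 − 0.025 + 0.44²/2)·0.25 = -0.0120 + 0.0227 = 0.0107
d₁ = 0.0107 / 0.2200 = 0.0484 which rounds to 0.05
d₂ = d₁ − σ√T = 0.0484 − 0.2200 = -0.1716 which rounds to -0.17
e^(−qT) = e^(−0.025·0.25) = 0.9938;  e^(−rT) = e^(−0.019·0.25) = 0.9953
P = 334·0.9953·N(0.17) − 330·0.9938·N(-0.05) = 334·0.9953·0.5675 − 330·0.9938·0.4801 = 188.6541 − 157.4507 = 31.2034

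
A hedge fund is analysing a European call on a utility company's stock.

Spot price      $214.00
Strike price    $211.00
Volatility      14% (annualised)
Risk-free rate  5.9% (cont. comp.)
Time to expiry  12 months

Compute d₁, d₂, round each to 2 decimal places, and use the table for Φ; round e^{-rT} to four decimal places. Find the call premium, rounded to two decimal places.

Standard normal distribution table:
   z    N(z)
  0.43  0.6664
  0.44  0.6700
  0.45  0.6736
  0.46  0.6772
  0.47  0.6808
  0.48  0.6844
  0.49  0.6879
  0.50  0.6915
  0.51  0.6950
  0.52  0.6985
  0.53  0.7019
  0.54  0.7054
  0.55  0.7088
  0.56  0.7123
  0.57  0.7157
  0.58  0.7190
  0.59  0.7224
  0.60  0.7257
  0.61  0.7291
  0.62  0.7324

$20.61

σ√T = 0.14 × 1.0000 = 0.1400
d₁ = [ln(214/211) + (0.059 + ½·0.14²)·1] / (σ√T) = (0.0141 + 0.0688) / 0.1400 = 0.5923 ≈ 0.59
d₂ = 0.5923 − 0.1400 = 0.4523 ≈ 0.45
e^(−rT) = e^(−0.059·1) = 0.9427
C = 214·N(0.59) − 211·0.9427·N(0.45) = 214·0.7224 − 211·0.9427·0.6736 = 154.5936 − 133.9856 = 20.6080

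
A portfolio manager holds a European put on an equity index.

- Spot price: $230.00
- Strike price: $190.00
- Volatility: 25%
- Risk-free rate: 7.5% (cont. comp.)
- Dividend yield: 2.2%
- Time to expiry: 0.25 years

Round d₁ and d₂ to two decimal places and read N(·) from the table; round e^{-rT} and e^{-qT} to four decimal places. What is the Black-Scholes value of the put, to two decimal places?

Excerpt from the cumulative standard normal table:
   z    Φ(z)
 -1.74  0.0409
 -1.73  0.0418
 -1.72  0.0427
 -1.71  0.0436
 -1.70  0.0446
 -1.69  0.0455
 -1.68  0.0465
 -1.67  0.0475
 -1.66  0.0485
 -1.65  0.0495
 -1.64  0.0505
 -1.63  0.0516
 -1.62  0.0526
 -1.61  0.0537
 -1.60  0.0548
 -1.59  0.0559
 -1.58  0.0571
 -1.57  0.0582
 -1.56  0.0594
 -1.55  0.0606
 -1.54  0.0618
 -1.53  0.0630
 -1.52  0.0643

σ√T = 0.25·√0.25 = 0.1250
d₁ = [ln(230/190) + (0.075 − 0.022 + 0.25²/2)·0.25] / 0.1250 = [0.1911 + 0.0211] / 0.1250 = 1.6969 → 1.70
d₂ = d₁ − σ√T = 1.6969 − 0.1250 = 1.5719 → 1.57
exp(−qT) = exp(−0.022·0.25) = 0.9945;  exp(−rT) = exp(−0.075·0.25) = 0.9814
N(−d₂) = N(-1.57) = 0.0582;  N(−d₁) = N(-1.70) = 0.0446
P = 190·0.9814·0.0582 − 230·0.9945·0.0446 = 10.8523 − 10.2016 = 0.6507

$0.65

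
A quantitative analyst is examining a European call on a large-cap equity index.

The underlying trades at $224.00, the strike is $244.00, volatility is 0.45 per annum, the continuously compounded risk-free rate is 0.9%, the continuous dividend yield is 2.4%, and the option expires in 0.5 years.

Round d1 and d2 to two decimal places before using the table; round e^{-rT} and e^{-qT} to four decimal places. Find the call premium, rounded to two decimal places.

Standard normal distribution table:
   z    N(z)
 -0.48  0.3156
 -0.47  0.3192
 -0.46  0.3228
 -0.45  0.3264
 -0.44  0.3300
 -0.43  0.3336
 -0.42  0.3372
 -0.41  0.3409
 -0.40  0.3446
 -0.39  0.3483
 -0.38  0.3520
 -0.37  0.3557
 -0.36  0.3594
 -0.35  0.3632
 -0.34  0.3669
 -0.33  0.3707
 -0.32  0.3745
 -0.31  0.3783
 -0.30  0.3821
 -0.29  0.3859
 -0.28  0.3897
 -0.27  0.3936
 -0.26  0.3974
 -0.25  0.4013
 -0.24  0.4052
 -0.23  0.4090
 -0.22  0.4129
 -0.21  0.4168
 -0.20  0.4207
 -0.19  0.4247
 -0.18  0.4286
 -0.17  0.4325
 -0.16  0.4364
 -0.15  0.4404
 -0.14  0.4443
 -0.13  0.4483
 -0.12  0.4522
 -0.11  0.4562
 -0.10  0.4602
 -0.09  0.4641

$19.94

σ√T = 0.45 × 0.7071 = 0.3182
ln(S/K) + (r − q + σ²/2)T = ln(224/244) + (0.009 − 0.024 + 0.45²/2)·0.5 = -0.0855 + 0.0431 = -0.0424
d₁ = -0.0424 / 0.3182 = -0.1332 which rounds to -0.13
d₂ = d₁ − σ√T = -0.1332 − 0.3182 = -0.4514 which rounds to -0.45
e^(−qT) = e^(−0.024·0.5) = 0.9881;  e^(−rT) = e^(−0.009·0.5) = 0.9955
C = 224·0.9881·N(-0.13) − 244·0.9955·N(-0.45) = 224·0.9881·0.4483 − 244·0.9955·0.3264 = 99.2242 − 79.2832 = 19.9410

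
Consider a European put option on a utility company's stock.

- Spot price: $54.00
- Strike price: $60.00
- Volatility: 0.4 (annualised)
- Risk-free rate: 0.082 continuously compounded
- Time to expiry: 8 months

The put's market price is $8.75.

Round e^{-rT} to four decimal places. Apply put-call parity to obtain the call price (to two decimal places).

$5.94

e^(−rT) = e^(−0.082·0.6667) = 0.9468
Put-call parity: C − P = S − K·e^(−rT) = 54 − 60·0.9468 = 54 − 56.8080 = -2.8080
C = P + (C − P) = 8.75 + (-2.8080) = 5.9420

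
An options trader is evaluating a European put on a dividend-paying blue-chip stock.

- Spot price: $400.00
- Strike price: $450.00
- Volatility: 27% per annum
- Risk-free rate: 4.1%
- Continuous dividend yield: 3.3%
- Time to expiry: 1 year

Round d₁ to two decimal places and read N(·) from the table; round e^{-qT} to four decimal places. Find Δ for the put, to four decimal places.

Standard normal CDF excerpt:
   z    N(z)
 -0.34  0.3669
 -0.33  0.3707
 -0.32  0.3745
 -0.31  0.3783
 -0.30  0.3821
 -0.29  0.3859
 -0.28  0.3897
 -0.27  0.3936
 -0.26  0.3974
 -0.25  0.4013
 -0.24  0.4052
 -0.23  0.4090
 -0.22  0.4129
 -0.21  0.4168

σ√T = 0.27·√1 = 0.2700
d₁ = [ln(400/450) + (0.041 − 0.033 + ½·0.27²)·1] / (σ√T) = (-0.1178 + 0.0445) / 0.2700 = -0.2716 → -0.27
N(d₁) = N(-0.27) = 0.3936
Δ_put = exp(−qT)·(N(d₁) − 1) = 0.9675·(0.3936 − 1) = -0.5867

-0.5867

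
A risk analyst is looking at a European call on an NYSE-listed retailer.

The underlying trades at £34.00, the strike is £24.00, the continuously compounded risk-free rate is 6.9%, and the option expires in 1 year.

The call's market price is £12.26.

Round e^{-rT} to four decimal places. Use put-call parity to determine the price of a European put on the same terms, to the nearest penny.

e^(−rT) = e^(−0.069·1) = 0.9333
Put-call parity: C − P = S − K·e^(−rT) = 34 − 24·0.9333 = 34 − 22.3992 = 11.6008
P = C − (C − P) = 12.26 − (11.6008) = 0.6592

£0.66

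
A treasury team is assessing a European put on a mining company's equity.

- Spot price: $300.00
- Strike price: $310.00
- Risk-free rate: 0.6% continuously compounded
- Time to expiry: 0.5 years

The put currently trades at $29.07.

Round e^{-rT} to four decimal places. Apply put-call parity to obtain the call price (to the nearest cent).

$20.00

exp(−rT) = exp(−0.006·0.5) = 0.9970
Put-call parity: C − P = S − K·e^(−rT) = 300 − 310·0.9970 = 300 − 309.0700 = -9.0700
C = P + (C − P) = 29.07 + (-9.0700) = 20.0000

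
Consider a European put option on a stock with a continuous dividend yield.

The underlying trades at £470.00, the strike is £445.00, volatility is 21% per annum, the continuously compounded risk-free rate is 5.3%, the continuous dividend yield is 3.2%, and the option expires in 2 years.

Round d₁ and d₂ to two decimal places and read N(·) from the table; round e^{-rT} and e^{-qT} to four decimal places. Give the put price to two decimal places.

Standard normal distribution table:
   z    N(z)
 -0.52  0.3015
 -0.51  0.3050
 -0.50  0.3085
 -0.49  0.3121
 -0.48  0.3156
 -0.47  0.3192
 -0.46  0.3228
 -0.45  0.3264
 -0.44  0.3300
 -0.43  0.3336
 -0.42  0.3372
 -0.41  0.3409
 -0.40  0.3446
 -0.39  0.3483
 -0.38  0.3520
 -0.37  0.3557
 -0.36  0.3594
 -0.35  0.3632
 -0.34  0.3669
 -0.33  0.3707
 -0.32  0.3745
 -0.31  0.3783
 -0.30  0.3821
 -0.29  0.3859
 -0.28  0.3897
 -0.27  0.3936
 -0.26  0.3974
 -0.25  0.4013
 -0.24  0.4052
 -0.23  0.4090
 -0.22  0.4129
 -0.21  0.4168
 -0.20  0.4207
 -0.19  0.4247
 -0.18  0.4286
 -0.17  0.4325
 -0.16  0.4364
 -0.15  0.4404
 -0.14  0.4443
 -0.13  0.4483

σ√T = 0.21·√2 = 0.2970
ln(S/K) + (r − q + σ²/2)T = ln(470/445) + (0.053 − 0.032 + 0.21²/2)·2 = 0.0547 + 0.0861 = 0.1408
d₁ = 0.1408 / 0.2970 = 0.4740 ⇒ 0.47
d₂ = d₁ − σ√T = 0.4740 − 0.2970 = 0.1770 ⇒ 0.18
e^(−qT) = e^(−0.032·2) = 0.9380;  e^(−rT) = e^(−0.053·2) = 0.8994
P = 445·0.8994·N(-0.18) − 470·0.9380·N(-0.47) = 445·0.8994·0.4286 − 470·0.9380·0.3192 = 171.5399 − 140.7225 = 30.8174

£30.82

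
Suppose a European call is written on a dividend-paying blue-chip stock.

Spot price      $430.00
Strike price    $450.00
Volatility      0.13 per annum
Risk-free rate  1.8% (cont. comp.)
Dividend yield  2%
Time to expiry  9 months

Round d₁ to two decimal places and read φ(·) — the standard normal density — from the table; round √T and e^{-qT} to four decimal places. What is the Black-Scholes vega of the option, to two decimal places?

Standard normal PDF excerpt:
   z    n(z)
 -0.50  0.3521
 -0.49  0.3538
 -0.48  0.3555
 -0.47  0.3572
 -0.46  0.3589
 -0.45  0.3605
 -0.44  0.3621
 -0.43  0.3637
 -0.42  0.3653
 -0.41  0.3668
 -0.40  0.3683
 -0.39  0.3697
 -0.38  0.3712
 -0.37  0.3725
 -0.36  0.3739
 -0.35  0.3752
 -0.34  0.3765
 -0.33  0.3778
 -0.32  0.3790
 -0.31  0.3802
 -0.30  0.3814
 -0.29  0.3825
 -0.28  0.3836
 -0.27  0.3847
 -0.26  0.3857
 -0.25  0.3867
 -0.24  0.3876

137.16

σ√T = 0.13·√0.75 = 0.1126
d₁ = [ln(430/450) + (0.018 − 0.02 + 0.13²/2)·0.75] / 0.1126 = [-0.0455 + 0.0048] / 0.1126 = -0.3608 which rounds to -0.36
√T = √0.75 = 0.8660
φ(d₁) = φ(-0.36) = 0.3739
e^(−qT) = e^(−0.02·0.75) = 0.9851
vega = S·e^(−qT)·φ(d₁)·√T = 430·0.9851·0.3739·0.8660 = 137.1583
(Vega is the same for a European call and put with the same parameters.)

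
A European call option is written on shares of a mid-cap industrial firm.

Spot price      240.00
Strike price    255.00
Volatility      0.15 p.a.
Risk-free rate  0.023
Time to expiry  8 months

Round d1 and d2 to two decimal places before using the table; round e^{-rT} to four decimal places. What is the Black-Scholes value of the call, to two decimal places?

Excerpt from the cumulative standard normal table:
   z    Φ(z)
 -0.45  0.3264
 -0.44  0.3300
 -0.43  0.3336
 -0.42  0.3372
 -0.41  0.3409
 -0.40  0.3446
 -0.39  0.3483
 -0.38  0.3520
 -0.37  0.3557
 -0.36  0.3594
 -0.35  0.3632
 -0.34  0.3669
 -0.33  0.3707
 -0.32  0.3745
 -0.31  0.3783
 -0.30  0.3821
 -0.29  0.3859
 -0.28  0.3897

σ√T = 0.15·√0.6667 = 0.1225
d₁ = [ln(240/255) + (0.023 + 0.15²/2)·0.6667] / 0.1225 = [-0.0606 + 0.0228] / 0.1225 = -0.3086 ≈ -0.31
d₂ = d₁ − σ√T = -0.3086 − 0.1225 = -0.4310 ≈ -0.43
exp(−rT) = exp(−0.023·0.6667) = 0.9848
N(d₁) = N(-0.31) = 0.3783;  N(d₂) = N(-0.43) = 0.3336
C = 240·0.3783 − 255·0.9848·0.3336 = 90.7920 − 83.7750 = 7.0170

7.02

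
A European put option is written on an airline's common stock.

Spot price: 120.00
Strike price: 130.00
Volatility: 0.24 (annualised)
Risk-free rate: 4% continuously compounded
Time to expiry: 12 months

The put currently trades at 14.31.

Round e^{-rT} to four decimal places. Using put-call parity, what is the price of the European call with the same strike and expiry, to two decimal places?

9.41

e^(−rT) = e^(−0.04·1) = 0.9608
Put-call parity: C − P = S − K·e^(−rT) = 120 − 130·0.9608 = 120 − 124.9040 = -4.9040
C = P + (C − P) = 14.31 + (-4.9040) = 9.4060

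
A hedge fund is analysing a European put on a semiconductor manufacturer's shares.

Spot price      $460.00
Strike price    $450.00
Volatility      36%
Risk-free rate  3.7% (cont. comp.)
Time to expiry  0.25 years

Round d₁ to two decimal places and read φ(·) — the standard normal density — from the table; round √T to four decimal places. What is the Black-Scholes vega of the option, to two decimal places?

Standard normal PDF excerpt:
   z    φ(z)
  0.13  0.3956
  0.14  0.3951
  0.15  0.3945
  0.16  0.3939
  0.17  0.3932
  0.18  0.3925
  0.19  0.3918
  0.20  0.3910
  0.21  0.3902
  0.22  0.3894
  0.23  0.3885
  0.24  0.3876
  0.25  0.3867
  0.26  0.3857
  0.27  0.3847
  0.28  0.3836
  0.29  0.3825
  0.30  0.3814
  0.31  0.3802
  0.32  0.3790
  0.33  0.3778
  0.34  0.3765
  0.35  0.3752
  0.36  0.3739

88.71

σ√T = 0.36·√0.25 = 0.1800
ln(S/K) + (r + σ²/2)T = ln(460/450) + (0.037 + 0.36²/2)·0.25 = 0.0220 + 0.0255 = 0.0474
d₁ = 0.0474 / 0.1800 = 0.2635 ⇒ 0.26
√T = √0.25 = 0.5000
φ(d₁) = φ(0.26) = 0.3857
vega = S·φ(d₁)·√T = 460·0.3857·0.5000 = 88.7110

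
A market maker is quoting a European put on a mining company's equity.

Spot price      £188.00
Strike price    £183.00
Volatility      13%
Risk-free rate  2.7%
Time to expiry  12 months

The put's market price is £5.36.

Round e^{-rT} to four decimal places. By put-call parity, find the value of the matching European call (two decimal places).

exp(−rT) = exp(−0.027·1) = 0.9734
Put-call parity: C − P = S − K·e^(−rT) = 188 − 183·0.9734 = 188 − 178.1322 = 9.8678
C = P + (C − P) = 5.36 + (9.8678) = 15.2278

£15.23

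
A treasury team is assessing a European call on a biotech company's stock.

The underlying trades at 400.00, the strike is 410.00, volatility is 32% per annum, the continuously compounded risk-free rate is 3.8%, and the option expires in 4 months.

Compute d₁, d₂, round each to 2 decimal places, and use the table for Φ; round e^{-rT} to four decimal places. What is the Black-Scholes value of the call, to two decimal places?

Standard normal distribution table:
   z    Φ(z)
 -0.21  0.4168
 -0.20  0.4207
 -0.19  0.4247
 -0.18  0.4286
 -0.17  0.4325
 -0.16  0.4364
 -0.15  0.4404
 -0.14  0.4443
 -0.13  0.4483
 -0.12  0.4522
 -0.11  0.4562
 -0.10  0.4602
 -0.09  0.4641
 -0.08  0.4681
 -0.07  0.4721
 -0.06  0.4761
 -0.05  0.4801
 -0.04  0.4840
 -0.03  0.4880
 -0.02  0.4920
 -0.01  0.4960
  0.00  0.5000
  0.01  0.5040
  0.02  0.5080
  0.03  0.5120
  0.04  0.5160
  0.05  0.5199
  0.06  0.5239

28.13

σ√T = 0.32 × 0.5774 = 0.1848
ln(S/K) + (r + σ²/2)T = ln(400/410) + (0.038 + 0.32²/2)·0.3333 = -0.0247 + 0.0297 = 0.0050
d₁ = 0.0050 / 0.1848 = 0.0273 ⇒ 0.03
d₂ = d₁ − σ√T = 0.0273 − 0.1848 = -0.1575 ⇒ -0.16
e^(−rT) = e^(−0.038·0.3333) = 0.9874
N(d₁) = N(0.03) = 0.5120;  N(d₂) = N(-0.16) = 0.4364
C = 400·0.5120 − 410·0.9874·0.4364 = 204.8000 − 176.6696 = 28.1304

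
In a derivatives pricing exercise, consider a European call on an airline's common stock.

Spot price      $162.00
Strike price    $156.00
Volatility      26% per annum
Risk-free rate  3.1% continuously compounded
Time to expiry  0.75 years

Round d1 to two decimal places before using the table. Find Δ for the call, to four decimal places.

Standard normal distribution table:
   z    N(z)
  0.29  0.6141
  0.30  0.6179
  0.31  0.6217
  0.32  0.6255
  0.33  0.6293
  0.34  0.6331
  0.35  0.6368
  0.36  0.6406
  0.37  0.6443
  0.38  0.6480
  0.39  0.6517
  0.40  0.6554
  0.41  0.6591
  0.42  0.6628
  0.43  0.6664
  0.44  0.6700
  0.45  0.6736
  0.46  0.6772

T = 0.75;  σ√T = 0.2252
ln(S/K) + (r + σ²/2)T = ln(162/156) + (0.031 + 0.26²/2)·0.75 = 0.0377 + 0.0486 = 0.0863
d₁ = 0.0863 / 0.2252 = 0.3835 ⇒ 0.38
N(d₁) = N(0.38) = 0.6480
Δ_call = N(d₁) = 0.6480

0.6480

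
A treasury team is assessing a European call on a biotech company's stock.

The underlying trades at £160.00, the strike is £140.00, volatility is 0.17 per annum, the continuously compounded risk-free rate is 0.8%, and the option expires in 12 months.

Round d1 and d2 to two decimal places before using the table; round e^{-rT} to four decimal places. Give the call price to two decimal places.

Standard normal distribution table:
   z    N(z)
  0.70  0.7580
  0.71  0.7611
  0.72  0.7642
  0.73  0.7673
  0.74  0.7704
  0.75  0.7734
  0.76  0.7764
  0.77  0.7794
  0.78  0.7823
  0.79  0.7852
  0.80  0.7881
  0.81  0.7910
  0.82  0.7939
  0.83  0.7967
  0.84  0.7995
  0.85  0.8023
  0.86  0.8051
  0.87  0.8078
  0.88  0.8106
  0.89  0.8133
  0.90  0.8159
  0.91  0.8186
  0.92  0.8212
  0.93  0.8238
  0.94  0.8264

T = 1;  σ√T = 0.1700
d₁ = [ln(160/140) + (0.008 + 0.17²/2)·1] / 0.1700 = [0.1335 + 0.0225] / 0.1700 = 0.9175 → 0.92
d₂ = d₁ − σ√T = 0.9175 − 0.1700 = 0.7475 → 0.75
e^(−rT) = e^(−0.008·1) = 0.9920
N(d₁) = N(0.92) = 0.8212;  N(d₂) = N(0.75) = 0.7734
C = 160·0.8212 − 140·0.9920·0.7734 = 131.3920 − 107.4098 = 23.9822

£23.98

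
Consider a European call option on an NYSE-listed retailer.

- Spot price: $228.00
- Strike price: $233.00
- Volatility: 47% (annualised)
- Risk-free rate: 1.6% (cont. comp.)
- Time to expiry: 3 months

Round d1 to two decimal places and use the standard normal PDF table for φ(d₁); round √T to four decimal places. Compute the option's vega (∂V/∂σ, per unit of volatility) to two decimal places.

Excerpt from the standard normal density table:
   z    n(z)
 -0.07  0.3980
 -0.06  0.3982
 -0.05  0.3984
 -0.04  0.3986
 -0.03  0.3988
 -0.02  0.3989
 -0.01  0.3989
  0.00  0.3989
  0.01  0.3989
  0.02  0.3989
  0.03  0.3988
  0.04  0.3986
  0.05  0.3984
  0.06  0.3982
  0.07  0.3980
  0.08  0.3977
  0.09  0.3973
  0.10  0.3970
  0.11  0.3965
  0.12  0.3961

σ√T = 0.47·√0.25 = 0.2350
ln(S/K) + (r + σ²/2)T = ln(228/233) + (0.016 + 0.47²/2)·0.25 = -0.0217 + 0.0316 = 0.0099
d₁ = 0.0099 / 0.2350 = 0.0422 ≈ 0.04
√T = √0.25 = 0.5000
φ(d₁) = φ(0.04) = 0.3986
vega = S·φ(d₁)·√T = 228·0.3986·0.5000 = 45.4404
(Vega is the same for a European call and put with the same parameters.)

45.44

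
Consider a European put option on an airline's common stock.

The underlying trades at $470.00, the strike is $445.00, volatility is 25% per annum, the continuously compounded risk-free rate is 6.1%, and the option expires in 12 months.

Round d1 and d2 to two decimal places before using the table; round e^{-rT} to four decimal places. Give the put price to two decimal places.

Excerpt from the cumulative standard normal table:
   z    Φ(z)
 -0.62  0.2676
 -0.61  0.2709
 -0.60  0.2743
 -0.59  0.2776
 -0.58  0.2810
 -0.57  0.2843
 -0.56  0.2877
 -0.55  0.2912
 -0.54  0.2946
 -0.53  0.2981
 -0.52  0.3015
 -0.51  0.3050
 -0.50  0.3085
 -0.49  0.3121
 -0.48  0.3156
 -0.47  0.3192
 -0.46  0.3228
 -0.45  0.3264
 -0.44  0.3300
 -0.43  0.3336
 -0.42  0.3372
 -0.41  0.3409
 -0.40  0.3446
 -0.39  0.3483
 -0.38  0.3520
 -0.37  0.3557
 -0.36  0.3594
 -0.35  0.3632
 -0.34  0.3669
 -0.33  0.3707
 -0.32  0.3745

$23.13

T = 1;  σ√T = 0.2500
d₁ = [ln(470/445) + (0.061 + 0.25²/2)·1] / 0.2500 = [0.0547 + 0.0922] / 0.2500 = 0.5876 ⇒ 0.59
d₂ = d₁ − σ√T = 0.5876 − 0.2500 = 0.3376 ⇒ 0.34
e^(−rT) = e^(−0.061·1) = 0.9408
N(−d₂) = N(-0.34) = 0.3669;  N(−d₁) = N(-0.59) = 0.2776
P = 445·0.9408·0.3669 − 470·0.2776 = 153.6049 − 130.4720 = 23.1329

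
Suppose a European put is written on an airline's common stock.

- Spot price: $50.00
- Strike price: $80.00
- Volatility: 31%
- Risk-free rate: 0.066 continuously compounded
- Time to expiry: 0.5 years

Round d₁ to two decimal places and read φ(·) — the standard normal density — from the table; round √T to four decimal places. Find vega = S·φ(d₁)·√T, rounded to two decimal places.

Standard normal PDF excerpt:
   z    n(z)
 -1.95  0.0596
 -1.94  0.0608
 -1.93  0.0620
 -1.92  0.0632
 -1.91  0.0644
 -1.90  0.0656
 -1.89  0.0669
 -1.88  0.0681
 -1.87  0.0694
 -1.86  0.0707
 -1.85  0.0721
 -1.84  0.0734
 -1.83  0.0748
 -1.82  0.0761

2.41

σ√T = 0.31 × 0.7071 = 0.2192
d₁ = [ln(50/80) + (0.066 + 0.31²/2)·0.5] / 0.2192 = [-0.4700 + 0.0570] / 0.2192 = -1.8840 ⇒ -1.88
√T = √0.5 = 0.7071
φ(d₁) = φ(-1.88) = 0.0681
vega = S·φ(d₁)·√T = 50·0.0681·0.7071 = 2.4077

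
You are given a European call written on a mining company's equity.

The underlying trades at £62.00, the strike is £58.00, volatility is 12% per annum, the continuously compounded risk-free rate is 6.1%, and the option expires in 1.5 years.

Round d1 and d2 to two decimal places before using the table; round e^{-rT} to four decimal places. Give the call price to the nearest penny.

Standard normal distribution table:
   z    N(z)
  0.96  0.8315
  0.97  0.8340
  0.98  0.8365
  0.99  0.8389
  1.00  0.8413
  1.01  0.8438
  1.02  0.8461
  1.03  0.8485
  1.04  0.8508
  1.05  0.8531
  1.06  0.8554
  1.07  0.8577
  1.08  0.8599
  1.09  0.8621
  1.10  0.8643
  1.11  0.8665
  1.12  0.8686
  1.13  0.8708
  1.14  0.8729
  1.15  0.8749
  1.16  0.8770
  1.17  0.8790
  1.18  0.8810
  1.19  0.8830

£9.71

σ√T = 0.12 × 1.2247 = 0.1470
ln(S/K) + (r + σ²/2)T = ln(62/58) + (0.061 + 0.12²/2)·1.5 = 0.0667 + 0.1023 = 0.1690
d₁ = 0.1690 / 0.1470 = 1.1498 which rounds to 1.15
d₂ = d₁ − σ√T = 1.1498 − 0.1470 = 1.0029 which rounds to 1.00
e^(−rT) = e^(−0.061·1.5) = 0.9126
N(d₁) = N(1.15) = 0.8749;  N(d₂) = N(1.00) = 0.8413
C = 62·0.8749 − 58·0.9126·0.8413 = 54.2438 − 44.5307 = 9.7131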